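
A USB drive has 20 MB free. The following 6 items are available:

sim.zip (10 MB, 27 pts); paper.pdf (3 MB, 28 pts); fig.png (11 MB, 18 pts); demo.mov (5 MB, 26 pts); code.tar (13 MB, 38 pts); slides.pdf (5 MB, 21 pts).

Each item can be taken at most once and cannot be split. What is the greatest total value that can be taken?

81 pts

This is a 0/1 knapsack; check combinations near the capacity.
- sim.zip+paper.pdf+demo.mov: size 10+3+5=18, value 27+28+26=81
- sim.zip+paper.pdf+slides.pdf: size 10+3+5=18, value 27+28+21=76
- paper.pdf+demo.mov+slides.pdf: size 3+5+5=13, value 28+26+21=75
- sim.zip+demo.mov+slides.pdf: size 10+5+5=20, value 27+26+21=74
- paper.pdf+fig.png+demo.mov: size 3+11+5=19, value 28+18+26=72
Best: 81 pts.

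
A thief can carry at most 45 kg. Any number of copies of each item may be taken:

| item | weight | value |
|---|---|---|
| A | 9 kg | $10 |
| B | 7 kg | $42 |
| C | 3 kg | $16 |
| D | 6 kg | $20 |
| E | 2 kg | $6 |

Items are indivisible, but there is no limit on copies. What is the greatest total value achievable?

Best value-per-unit is B at 42/7; filling with it alone gives 6×42 = 252.
Optimal mix: 6×B + 1×C → weight 45, value 268.

$268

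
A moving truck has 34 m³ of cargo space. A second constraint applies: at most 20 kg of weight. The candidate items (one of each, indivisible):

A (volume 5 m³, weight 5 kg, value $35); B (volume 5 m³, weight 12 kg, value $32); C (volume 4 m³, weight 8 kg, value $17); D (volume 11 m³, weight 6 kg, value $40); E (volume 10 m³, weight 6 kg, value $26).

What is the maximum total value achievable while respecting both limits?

$101

Feasible sets respecting both limits:
- A+D+E: volume 26, weight 17, value 101
- A+C+D: volume 20, weight 19, value 92
- C+D+E: volume 25, weight 20, value 83
Best: $101.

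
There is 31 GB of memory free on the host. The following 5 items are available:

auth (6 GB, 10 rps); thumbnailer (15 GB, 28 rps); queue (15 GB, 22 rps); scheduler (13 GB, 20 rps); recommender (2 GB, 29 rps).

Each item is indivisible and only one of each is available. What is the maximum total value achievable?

This is a 0/1 knapsack; check combinations near the capacity.
- thumbnailer+scheduler+recommender: memory 15+13+2=30, value 28+20+29=77
- queue+scheduler+recommender: memory 15+13+2=30, value 22+20+29=71
- auth+thumbnailer+recommender: memory 6+15+2=23, value 10+28+29=67
Best: 77 rps.

77 rps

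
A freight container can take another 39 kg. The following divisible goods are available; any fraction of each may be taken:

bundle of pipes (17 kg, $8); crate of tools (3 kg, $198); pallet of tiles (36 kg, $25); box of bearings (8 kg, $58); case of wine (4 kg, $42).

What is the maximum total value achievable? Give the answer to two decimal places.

314.67

Take in order of value per unit:
- crate of tools (198/3 per unit): all 3 → value 198, running total 198.00
- case of wine (42/4 per unit): all 4 → value 42, running total 240.00
- box of bearings (58/8 per unit): all 8 → value 58, running total 298.00
- pallet of tiles (25/36 per unit): 24 of 36 → value 24×25/36 = 16.6667, running total 314.67
Total 314.67.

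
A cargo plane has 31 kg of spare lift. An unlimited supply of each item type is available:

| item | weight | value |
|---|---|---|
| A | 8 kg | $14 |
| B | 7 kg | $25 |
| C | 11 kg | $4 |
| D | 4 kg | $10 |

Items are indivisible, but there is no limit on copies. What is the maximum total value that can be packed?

$100

Best value-per-unit is B at 25/7, and filling with it alone uses weight 4×7=28. No mix of the others beats 4×25 = 100.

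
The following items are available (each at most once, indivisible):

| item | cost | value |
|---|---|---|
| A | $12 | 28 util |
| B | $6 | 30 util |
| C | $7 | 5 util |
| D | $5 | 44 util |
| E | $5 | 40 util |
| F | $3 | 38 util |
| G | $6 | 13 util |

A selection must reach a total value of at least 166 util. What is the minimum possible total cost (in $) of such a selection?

Subsets with value ≥ 166, sorted by total cost:
- A+B+D+E+F: cost 31, value 180
- B+C+D+E+F+G: cost 32, value 170
- A+B+D+E+F+G: cost 37, value 193
- A+B+C+D+E+F: cost 38, value 185
Minimum cost: 31 $.

31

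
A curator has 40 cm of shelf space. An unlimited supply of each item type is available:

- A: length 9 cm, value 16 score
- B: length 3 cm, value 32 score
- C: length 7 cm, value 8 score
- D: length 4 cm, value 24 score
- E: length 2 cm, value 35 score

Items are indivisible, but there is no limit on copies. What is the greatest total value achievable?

700 score

Best value-per-unit is E at 35/2, and filling with it alone uses length 20×2=40. No mix of the others beats 20×35 = 700.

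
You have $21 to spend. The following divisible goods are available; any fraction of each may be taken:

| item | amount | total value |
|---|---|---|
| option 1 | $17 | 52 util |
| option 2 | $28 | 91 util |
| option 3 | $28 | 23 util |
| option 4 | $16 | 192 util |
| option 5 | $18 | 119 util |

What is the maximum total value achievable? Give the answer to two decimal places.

Take in order of value per unit:
- option 4 (192/16 per unit): all 16 → value 192, running total 192.00
- option 5 (119/18 per unit): 5 of 18 → value 5×119/18 = 33.0556, running total 225.06
Total 225.06.

225.06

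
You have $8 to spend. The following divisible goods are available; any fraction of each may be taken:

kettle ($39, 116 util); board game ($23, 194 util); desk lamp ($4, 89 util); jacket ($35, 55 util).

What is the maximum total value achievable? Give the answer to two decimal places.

122.74

Take in order of value per unit:
- desk lamp (89/4 per unit): all 4 → value 89, running total 89.00
- board game (194/23 per unit): 4 of 23 → value 4×194/23 = 33.7391, running total 122.74
Total 122.74.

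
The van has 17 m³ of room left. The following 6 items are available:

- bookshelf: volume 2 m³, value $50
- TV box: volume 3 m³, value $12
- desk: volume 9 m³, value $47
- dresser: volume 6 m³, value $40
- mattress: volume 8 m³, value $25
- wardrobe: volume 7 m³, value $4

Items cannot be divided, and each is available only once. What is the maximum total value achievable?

$137

Check high-value combinations within 17 m³:
- bookshelf+desk+dresser: volume 2+9+6=17, value 50+47+40=137
- bookshelf+dresser+mattress: volume 2+6+8=16, value 50+40+25=115
- bookshelf+TV box+desk: volume 2+3+9=14, value 50+12+47=109
- bookshelf+TV box+dresser: volume 2+3+6=11, value 50+12+40=102
- bookshelf+desk: volume 2+9=11, value 50+47=97
Best: $137.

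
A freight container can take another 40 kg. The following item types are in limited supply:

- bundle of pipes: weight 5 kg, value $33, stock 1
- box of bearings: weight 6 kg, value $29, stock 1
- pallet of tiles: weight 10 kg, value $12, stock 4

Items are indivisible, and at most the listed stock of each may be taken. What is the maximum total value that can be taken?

$86

Top feasible selections:
- 1×bundle of pipes + 1×box of bearings + 2×pallet of tiles: weight 31, value 86
- 1×bundle of pipes + 1×box of bearings + 1×pallet of tiles: weight 21, value 74
Best: $86.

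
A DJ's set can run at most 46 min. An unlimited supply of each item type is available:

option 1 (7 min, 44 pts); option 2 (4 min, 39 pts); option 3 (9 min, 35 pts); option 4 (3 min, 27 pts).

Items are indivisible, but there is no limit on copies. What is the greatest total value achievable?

444 pts

Best value-per-unit is option 2 at 39/4; filling with it alone gives 11×39 = 429.
Optimal mix: 10×option 2 + 2×option 4 → duration 46, value 444.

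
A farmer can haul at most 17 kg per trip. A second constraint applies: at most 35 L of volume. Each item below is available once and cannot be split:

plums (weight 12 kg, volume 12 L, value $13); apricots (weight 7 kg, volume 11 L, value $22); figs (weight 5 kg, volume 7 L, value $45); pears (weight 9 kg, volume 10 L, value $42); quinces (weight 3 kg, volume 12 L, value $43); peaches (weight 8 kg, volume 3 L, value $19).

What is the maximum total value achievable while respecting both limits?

Feasible sets respecting both limits:
- figs+pears+quinces: weight 17, volume 29, value 130
- apricots+figs+quinces: weight 15, volume 30, value 110
- figs+quinces+peaches: weight 16, volume 22, value 107
Best: $130.

$130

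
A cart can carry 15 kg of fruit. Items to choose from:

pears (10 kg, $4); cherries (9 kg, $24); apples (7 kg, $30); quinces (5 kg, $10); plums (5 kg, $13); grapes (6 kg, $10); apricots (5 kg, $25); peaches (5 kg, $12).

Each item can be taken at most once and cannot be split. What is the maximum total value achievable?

Check high-value combinations within 15 kg:
- apples+apricots: weight 7+5=12, value 30+25=55
- plums+apricots+peaches: weight 5+5+5=15, value 13+25+12=50
- cherries+apricots: weight 9+5=14, value 24+25=49
Best: $55.

$55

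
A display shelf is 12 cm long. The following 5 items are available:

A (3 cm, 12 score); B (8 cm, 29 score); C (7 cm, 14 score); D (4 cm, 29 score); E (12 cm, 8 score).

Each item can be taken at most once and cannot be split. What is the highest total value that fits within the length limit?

Check high-value combinations within 12 cm:
- B+D: length 8+4=12, value 29+29=58
- C+D: length 7+4=11, value 14+29=43
- A+D: length 3+4=7, value 12+29=41
Best: 58 score.

58 score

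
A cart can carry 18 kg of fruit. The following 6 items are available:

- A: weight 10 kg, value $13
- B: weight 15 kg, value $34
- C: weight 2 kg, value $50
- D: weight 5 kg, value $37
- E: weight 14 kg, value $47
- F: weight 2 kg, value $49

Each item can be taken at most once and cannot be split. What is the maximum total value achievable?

$146

Check high-value combinations within 18 kg:
- C+E+F: weight 2+14+2=18, value 50+47+49=146
- C+D+F: weight 2+5+2=9, value 50+37+49=136
- A+C+F: weight 10+2+2=14, value 13+50+49=112
Best: $146.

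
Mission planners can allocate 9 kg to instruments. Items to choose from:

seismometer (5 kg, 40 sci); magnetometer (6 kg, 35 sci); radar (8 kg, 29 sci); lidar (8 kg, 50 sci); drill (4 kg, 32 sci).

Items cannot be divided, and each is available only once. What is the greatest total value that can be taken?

Check high-value combinations within 9 kg:
- seismometer+drill: mass 5+4=9, value 40+32=72
- lidar: mass 8, value 50
- seismometer: mass 5, value 40
Best: 72 sci.

72 sci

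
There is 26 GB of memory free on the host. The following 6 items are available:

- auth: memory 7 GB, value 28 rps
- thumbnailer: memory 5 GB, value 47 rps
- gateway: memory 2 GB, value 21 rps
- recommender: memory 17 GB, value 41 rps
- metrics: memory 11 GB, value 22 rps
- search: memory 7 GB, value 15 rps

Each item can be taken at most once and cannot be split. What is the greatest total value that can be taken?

This is a 0/1 knapsack; check combinations near the capacity.
- auth+thumbnailer+gateway+metrics: memory 7+5+2+11=25, value 28+47+21+22=118
- auth+thumbnailer+gateway+search: memory 7+5+2+7=21, value 28+47+21+15=111
- thumbnailer+gateway+recommender: memory 5+2+17=24, value 47+21+41=109
- thumbnailer+gateway+metrics+search: memory 5+2+11+7=25, value 47+21+22+15=105
Best: 118 rps.

118 rps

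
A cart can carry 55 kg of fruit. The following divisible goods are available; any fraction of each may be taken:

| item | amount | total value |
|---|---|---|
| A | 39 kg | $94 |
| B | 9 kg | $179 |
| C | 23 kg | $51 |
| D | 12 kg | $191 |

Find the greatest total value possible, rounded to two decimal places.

451.95

Take in order of value per unit:
- B (179/9 per unit): all 9 → value 179, running total 179.00
- D (191/12 per unit): all 12 → value 191, running total 370.00
- A (94/39 per unit): 34 of 39 → value 34×94/39 = 81.9487, running total 451.95
Total 451.95.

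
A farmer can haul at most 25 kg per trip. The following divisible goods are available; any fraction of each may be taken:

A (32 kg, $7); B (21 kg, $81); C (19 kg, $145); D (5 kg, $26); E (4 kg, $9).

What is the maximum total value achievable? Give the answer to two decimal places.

174.86

Take in order of value per unit:
- C (145/19 per unit): all 19 → value 145, running total 145.00
- D (26/5 per unit): all 5 → value 26, running total 171.00
- B (81/21 per unit): 1 of 21 → value 1×81/21 = 3.8571, running total 174.86
Total 174.86.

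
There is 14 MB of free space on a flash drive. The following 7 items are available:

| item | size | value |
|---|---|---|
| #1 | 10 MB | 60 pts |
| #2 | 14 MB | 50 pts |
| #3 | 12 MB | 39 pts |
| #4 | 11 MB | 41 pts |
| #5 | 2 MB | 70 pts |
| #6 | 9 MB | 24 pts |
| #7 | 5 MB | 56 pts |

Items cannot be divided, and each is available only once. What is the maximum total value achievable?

Check high-value combinations within 14 MB:
- #1+#5: size 10+2=12, value 60+70=130
- #5+#7: size 2+5=7, value 70+56=126
- #4+#5: size 11+2=13, value 41+70=111
Best: 130 pts.

130 pts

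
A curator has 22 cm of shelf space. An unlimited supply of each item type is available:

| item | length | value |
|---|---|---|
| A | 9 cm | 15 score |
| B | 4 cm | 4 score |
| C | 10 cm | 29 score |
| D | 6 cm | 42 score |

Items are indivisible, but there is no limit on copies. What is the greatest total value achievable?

130 score

Best value-per-unit is D at 42/6; filling with it alone gives 3×42 = 126.
Optimal mix: 1×B + 3×D → length 22, value 130.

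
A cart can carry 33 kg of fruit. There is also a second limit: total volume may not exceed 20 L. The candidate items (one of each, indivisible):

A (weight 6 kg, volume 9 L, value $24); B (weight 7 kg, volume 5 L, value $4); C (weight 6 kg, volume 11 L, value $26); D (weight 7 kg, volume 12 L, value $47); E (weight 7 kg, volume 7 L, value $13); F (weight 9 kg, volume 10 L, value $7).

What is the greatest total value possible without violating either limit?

Feasible sets respecting both limits:
- D+E: weight 14, volume 19, value 60
- B+D: weight 14, volume 17, value 51
- A+C: weight 12, volume 20, value 50
Best: $60.

$60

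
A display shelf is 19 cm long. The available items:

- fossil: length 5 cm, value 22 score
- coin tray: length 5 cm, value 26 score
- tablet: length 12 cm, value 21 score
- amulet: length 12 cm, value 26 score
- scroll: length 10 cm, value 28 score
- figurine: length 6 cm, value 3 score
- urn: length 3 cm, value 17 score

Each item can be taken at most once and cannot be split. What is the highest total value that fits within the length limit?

Check high-value combinations within 19 cm:
- coin tray+scroll+urn: length 5+10+3=18, value 26+28+17=71
- fossil+coin tray+figurine+urn: length 5+5+6+3=19, value 22+26+3+17=68
- fossil+scroll+urn: length 5+10+3=18, value 22+28+17=67
- fossil+coin tray+urn: length 5+5+3=13, value 22+26+17=65
- coin tray+scroll: length 5+10=15, value 26+28=54
Best: 71 score.

71 score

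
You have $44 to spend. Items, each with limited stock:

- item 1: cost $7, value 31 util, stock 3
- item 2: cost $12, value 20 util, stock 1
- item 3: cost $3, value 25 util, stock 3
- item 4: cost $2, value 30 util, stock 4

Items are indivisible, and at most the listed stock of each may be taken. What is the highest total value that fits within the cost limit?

Top feasible selections:
- 3×item 1 + 3×item 3 + 4×item 4: cost 38, value 288
- 2×item 1 + 1×item 2 + 3×item 3 + 4×item 4: cost 43, value 277
- 3×item 1 + 2×item 3 + 4×item 4: cost 35, value 263
- 3×item 1 + 3×item 3 + 3×item 4: cost 36, value 258
Best: 288 util.

288 util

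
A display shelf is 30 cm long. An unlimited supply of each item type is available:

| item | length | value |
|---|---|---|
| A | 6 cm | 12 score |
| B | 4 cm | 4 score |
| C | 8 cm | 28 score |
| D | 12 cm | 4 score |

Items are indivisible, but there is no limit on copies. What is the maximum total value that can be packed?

Best value-per-unit is C at 28/8; filling with it alone gives 3×28 = 84.
Optimal mix: 1×A + 3×C → length 30, value 96.

96 score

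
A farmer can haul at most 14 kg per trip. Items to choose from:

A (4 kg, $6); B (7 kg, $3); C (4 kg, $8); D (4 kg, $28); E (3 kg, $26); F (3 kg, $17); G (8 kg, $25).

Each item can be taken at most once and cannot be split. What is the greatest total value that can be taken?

$79

This is a 0/1 knapsack; check combinations near the capacity.
- C+D+E+F: weight 4+4+3+3=14, value 8+28+26+17=79
- A+D+E+F: weight 4+4+3+3=14, value 6+28+26+17=77
- D+E+F: weight 4+3+3=10, value 28+26+17=71
Best: $79.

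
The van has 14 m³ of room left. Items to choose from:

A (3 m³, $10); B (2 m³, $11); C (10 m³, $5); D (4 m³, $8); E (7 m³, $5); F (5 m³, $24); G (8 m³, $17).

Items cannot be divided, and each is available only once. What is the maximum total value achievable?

Check high-value combinations within 14 m³:
- A+B+D+F: volume 3+2+4+5=14, value 10+11+8+24=53
- A+B+F: volume 3+2+5=10, value 10+11+24=45
- B+D+F: volume 2+4+5=11, value 11+8+24=43
- A+D+F: volume 3+4+5=12, value 10+8+24=42
Best: $53.

$53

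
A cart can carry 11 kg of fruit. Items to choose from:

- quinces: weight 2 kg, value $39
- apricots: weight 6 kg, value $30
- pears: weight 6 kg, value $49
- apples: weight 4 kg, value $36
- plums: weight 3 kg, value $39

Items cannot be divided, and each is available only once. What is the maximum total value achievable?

$127

Check high-value combinations within 11 kg:
- quinces+pears+plums: weight 2+6+3=11, value 39+49+39=127
- quinces+apples+plums: weight 2+4+3=9, value 39+36+39=114
- quinces+apricots+plums: weight 2+6+3=11, value 39+30+39=108
- quinces+pears: weight 2+6=8, value 39+49=88
- pears+plums: weight 6+3=9, value 49+39=88
Best: $127.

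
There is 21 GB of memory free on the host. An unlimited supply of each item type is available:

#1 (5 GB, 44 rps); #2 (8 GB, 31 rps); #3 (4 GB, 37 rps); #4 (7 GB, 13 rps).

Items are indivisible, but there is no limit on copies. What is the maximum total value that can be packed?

192 rps

Best value-per-unit is #3 at 37/4; filling with it alone gives 5×37 = 185.
Optimal mix: 1×#1 + 4×#3 → memory 21, value 192.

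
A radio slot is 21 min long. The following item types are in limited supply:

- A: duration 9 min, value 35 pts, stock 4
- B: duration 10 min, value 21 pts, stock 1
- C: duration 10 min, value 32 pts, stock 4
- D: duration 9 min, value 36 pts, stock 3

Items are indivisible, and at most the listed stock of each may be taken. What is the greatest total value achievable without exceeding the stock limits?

Best selections within duration 21 and stock limits:
- 2×D: duration 18, value 72
- 1×A + 1×D: duration 18, value 71
Best: 72 pts.

72 pts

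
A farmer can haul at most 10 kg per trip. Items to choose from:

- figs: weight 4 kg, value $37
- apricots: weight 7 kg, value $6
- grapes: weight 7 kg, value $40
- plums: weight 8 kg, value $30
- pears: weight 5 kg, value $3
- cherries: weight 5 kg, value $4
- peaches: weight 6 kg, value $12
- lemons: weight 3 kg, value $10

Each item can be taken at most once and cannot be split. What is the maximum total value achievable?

Check high-value combinations within 10 kg:
- grapes+lemons: weight 7+3=10, value 40+10=50
- figs+peaches: weight 4+6=10, value 37+12=49
- figs+lemons: weight 4+3=7, value 37+10=47
- figs+cherries: weight 4+5=9, value 37+4=41
Best: $50.

$50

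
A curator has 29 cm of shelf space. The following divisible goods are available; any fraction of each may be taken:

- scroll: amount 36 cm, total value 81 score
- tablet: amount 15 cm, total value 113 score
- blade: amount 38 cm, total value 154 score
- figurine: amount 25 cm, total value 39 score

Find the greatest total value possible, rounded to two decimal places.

Take in order of value per unit:
- tablet (113/15 per unit): all 15 → value 113, running total 113.00
- blade (154/38 per unit): 14 of 38 → value 14×154/38 = 56.7368, running total 169.74
Total 169.74.

169.74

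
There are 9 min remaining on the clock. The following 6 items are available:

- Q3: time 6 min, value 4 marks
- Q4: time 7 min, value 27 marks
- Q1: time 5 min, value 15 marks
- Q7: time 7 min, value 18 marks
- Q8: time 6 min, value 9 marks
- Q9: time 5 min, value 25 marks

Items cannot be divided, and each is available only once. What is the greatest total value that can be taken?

This is a 0/1 knapsack; check combinations near the capacity.
- Q4: time 7, value 27
- Q9: time 5, value 25
- Q7: time 7, value 18
- Q1: time 5, value 15
- Q8: time 6, value 9
Best: 27 marks.

27 marks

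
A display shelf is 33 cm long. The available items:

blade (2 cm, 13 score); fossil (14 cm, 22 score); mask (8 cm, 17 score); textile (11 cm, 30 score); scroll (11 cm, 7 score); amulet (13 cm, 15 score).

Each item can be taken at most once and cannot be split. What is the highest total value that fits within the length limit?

69 score

This is a 0/1 knapsack; check combinations near the capacity.
- fossil+mask+textile: length 14+8+11=33, value 22+17+30=69
- blade+mask+textile+scroll: length 2+8+11+11=32, value 13+17+30+7=67
- blade+fossil+textile: length 2+14+11=27, value 13+22+30=65
Best: 69 score.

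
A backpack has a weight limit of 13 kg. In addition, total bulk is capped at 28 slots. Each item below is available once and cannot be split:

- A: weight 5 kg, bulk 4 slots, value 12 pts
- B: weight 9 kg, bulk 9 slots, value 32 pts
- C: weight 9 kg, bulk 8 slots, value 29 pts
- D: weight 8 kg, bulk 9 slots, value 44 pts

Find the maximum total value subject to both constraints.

56 pts

Feasible sets respecting both limits:
- A+D: weight 13, bulk 13, value 56
- D: weight 8, bulk 9, value 44
- B: weight 9, bulk 9, value 32
- C: weight 9, bulk 8, value 29
Best: 56 pts.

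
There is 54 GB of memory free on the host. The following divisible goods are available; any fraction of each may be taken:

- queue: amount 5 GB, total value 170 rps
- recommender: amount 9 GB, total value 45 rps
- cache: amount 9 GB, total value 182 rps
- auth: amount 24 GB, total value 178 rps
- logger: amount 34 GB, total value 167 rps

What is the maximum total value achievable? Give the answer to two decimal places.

609.38

Take in order of value per unit:
- queue (170/5 per unit): all 5 → value 170, running total 170.00
- cache (182/9 per unit): all 9 → value 182, running total 352.00
- auth (178/24 per unit): all 24 → value 178, running total 530.00
- recommender (45/9 per unit): all 9 → value 45, running total 575.00
- logger (167/34 per unit): 7 of 34 → value 7×167/34 = 34.3824, running total 609.38
Total 609.38.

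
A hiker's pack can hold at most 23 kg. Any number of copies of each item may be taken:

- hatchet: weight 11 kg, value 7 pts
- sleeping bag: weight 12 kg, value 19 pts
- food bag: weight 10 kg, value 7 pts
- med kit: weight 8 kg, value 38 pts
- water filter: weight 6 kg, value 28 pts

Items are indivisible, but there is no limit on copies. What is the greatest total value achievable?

Best value-per-unit is med kit at 38/8; filling with it alone gives 2×38 = 76.
Optimal mix: 2×med kit + 1×water filter → weight 22, value 104.

104 pts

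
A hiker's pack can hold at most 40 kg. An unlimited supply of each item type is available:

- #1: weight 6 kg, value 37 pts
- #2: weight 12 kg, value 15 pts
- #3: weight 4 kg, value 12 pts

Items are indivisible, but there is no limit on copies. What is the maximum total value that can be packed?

Best value-per-unit is #1 at 37/6; filling with it alone gives 6×37 = 222.
Optimal mix: 6×#1 + 1×#3 → weight 40, value 234.

234 pts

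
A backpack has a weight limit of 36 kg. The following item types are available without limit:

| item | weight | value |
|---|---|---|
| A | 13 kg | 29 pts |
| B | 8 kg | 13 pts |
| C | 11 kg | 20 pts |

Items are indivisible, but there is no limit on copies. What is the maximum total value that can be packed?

71 pts

Best value-per-unit is A at 29/13; filling with it alone gives 2×29 = 58.
Optimal mix: 2×A + 1×B → weight 34, value 71.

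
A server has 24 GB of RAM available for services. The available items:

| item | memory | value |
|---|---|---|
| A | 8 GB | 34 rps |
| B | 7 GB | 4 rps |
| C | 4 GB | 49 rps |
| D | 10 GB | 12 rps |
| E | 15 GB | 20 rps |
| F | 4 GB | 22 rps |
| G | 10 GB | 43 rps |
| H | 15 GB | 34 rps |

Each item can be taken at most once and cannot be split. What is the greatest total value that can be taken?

This is a 0/1 knapsack; check combinations near the capacity.
- A+C+G: memory 8+4+10=22, value 34+49+43=126
- C+F+G: memory 4+4+10=18, value 49+22+43=114
- A+B+C+F: memory 8+7+4+4=23, value 34+4+49+22=109
Best: 126 rps.

126 rps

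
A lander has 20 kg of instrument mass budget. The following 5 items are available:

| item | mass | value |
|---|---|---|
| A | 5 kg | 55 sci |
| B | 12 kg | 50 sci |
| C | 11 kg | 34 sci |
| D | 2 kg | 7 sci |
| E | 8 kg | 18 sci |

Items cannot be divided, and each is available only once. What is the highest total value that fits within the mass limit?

112 sci

Check high-value combinations within 20 kg:
- A+B+D: mass 5+12+2=19, value 55+50+7=112
- A+B: mass 5+12=17, value 55+50=105
- A+C+D: mass 5+11+2=18, value 55+34+7=96
Best: 112 sci.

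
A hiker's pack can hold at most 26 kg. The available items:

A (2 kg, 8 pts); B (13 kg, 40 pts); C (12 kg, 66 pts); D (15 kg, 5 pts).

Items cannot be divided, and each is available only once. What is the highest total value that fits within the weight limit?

This is a 0/1 knapsack; check combinations near the capacity.
- B+C: weight 13+12=25, value 40+66=106
- A+C: weight 2+12=14, value 8+66=74
- C: weight 12, value 66
Best: 106 pts.

106 pts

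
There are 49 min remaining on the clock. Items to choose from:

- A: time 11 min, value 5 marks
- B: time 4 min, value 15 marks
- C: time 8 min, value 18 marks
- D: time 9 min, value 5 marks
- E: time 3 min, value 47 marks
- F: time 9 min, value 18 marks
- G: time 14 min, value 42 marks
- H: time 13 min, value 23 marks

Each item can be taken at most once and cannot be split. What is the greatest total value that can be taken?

Check high-value combinations within 49 min:
- C+E+F+G+H: time 8+3+9+14+13=47, value 18+47+18+42+23=148
- B+C+E+G+H: time 4+8+3+14+13=42, value 15+18+47+42+23=145
- B+E+F+G+H: time 4+3+9+14+13=43, value 15+47+18+42+23=145
- B+C+D+E+F+G: time 4+8+9+3+9+14=47, value 15+18+5+47+18+42=145
- A+B+C+E+F+G: time 11+4+8+3+9+14=49, value 5+15+18+47+18+42=145
Best: 148 marks.

148 marks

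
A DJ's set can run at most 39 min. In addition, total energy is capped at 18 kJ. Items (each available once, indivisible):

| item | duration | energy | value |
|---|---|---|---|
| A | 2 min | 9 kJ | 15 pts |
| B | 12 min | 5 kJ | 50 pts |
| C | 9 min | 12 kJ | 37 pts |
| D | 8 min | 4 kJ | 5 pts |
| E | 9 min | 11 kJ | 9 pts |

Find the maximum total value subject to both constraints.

Feasible sets respecting both limits:
- B+C: duration 21, energy 17, value 87
- A+B+D: duration 22, energy 18, value 70
- A+B: duration 14, energy 14, value 65
Best: 87 pts.

87 pts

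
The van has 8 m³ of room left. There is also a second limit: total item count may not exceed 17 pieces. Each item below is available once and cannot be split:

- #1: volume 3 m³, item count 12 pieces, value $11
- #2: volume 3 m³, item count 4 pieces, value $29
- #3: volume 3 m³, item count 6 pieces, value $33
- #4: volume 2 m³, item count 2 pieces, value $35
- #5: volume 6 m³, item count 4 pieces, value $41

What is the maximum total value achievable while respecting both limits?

$97

Feasible sets respecting both limits:
- #2+#3+#4: volume 8, item count 12, value 97
- #4+#5: volume 8, item count 6, value 76
- #3+#4: volume 5, item count 8, value 68
Best: $97.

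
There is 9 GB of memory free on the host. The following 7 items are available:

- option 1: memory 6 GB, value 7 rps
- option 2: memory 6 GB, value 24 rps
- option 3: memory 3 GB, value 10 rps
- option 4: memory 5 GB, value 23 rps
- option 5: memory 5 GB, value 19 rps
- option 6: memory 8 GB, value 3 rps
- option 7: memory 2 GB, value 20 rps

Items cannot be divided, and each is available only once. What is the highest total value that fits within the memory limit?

44 rps

Check high-value combinations within 9 GB:
- option 2+option 7: memory 6+2=8, value 24+20=44
- option 4+option 7: memory 5+2=7, value 23+20=43
- option 5+option 7: memory 5+2=7, value 19+20=39
Best: 44 rps.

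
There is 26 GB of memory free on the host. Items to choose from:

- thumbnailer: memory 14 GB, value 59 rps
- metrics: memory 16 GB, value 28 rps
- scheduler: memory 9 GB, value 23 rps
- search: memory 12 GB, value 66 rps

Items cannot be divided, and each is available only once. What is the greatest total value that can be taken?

Check high-value combinations within 26 GB:
- thumbnailer+search: memory 14+12=26, value 59+66=125
- scheduler+search: memory 9+12=21, value 23+66=89
- thumbnailer+scheduler: memory 14+9=23, value 59+23=82
- search: memory 12, value 66
- thumbnailer: memory 14, value 59
Best: 125 rps.

125 rps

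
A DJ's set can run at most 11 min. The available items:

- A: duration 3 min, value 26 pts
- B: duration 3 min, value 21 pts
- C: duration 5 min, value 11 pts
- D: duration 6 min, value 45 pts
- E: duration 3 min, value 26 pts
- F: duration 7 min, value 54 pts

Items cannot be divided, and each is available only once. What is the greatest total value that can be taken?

80 pts

Check high-value combinations within 11 min:
- A+F: duration 3+7=10, value 26+54=80
- E+F: duration 3+7=10, value 26+54=80
- B+F: duration 3+7=10, value 21+54=75
- A+B+E: duration 3+3+3=9, value 26+21+26=73
- A+D: duration 3+6=9, value 26+45=71
Best: 80 pts.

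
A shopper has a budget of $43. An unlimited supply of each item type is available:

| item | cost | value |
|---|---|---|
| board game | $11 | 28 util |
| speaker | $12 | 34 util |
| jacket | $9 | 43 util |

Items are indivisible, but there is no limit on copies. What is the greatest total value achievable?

Best value-per-unit is jacket at 43/9, and filling with it alone uses cost 4×9=36. No mix of the others beats 4×43 = 172.

172 util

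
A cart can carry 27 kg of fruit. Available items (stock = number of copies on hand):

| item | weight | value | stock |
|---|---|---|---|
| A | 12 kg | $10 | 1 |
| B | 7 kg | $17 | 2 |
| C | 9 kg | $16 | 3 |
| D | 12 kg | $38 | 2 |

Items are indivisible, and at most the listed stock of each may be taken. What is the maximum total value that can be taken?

$76

Top feasible selections:
- 2×D: weight 24, value 76
- 2×B + 1×D: weight 26, value 72
Best: $76.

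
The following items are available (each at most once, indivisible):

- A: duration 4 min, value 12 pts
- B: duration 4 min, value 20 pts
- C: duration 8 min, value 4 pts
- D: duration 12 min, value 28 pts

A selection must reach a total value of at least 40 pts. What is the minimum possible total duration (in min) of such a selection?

16

Subsets with value ≥ 40, sorted by total duration:
- B+D: duration 16, value 48
- A+D: duration 16, value 40
- A+B+D: duration 20, value 60
- B+C+D: duration 24, value 52
Minimum duration: 16 min.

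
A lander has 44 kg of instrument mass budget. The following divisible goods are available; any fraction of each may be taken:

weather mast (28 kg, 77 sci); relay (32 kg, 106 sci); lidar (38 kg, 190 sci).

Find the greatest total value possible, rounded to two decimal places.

209.88

Take in order of value per unit:
- lidar (190/38 per unit): all 38 → value 190, running total 190.00
- relay (106/32 per unit): 6 of 32 → value 6×106/32 = 19.8750, running total 209.88
Total 209.88.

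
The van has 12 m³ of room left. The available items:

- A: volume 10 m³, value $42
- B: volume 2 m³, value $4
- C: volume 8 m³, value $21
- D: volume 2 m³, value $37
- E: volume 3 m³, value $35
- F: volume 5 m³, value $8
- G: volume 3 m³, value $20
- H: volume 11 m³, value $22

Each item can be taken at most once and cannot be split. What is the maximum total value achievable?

$96

Check high-value combinations within 12 m³:
- B+D+E+G: volume 2+2+3+3=10, value 4+37+35+20=96
- D+E+G: volume 2+3+3=8, value 37+35+20=92
- B+D+E+F: volume 2+2+3+5=12, value 4+37+35+8=84
- D+E+F: volume 2+3+5=10, value 37+35+8=80
Best: $96.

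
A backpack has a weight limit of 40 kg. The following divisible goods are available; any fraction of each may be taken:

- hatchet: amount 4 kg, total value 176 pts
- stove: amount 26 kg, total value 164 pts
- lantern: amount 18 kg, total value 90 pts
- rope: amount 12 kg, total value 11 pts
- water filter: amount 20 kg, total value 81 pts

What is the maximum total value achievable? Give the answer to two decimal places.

Take in order of value per unit:
- hatchet (176/4 per unit): all 4 → value 176, running total 176.00
- stove (164/26 per unit): all 26 → value 164, running total 340.00
- lantern (90/18 per unit): 10 of 18 → value 10×90/18 = 50.0000, running total 390.00
Total 390.00.

390.00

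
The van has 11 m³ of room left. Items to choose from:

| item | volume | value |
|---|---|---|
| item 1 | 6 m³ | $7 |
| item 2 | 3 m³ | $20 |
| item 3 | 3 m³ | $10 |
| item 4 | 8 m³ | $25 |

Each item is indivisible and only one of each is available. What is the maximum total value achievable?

$45

Check high-value combinations within 11 m³:
- item 2+item 4: volume 3+8=11, value 20+25=45
- item 3+item 4: volume 3+8=11, value 10+25=35
- item 2+item 3: volume 3+3=6, value 20+10=30
- item 1+item 2: volume 6+3=9, value 7+20=27
Best: $45.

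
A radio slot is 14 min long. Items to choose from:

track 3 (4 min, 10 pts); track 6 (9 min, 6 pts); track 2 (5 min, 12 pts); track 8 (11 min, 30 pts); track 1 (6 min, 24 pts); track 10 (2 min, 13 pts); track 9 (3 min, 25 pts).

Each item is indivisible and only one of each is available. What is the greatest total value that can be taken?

This is a 0/1 knapsack; check combinations near the capacity.
- track 1+track 10+track 9: duration 6+2+3=11, value 24+13+25=62
- track 2+track 1+track 9: duration 5+6+3=14, value 12+24+25=61
- track 3+track 2+track 10+track 9: duration 4+5+2+3=14, value 10+12+13+25=60
Best: 62 pts.

62 pts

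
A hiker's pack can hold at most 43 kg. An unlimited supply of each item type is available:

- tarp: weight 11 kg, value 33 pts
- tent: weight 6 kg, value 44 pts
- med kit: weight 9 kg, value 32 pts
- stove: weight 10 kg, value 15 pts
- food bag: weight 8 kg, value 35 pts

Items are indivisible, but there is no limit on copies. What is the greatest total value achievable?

Best value-per-unit is tent at 44/6, and filling with it alone uses weight 7×6=42. No mix of the others beats 7×44 = 308.

308 pts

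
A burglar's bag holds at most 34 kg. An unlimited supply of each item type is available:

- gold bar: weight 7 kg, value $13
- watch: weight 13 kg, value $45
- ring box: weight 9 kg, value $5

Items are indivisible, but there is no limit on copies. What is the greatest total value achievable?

$103

Best value-per-unit is watch at 45/13; filling with it alone gives 2×45 = 90.
Optimal mix: 1×gold bar + 2×watch → weight 33, value 103.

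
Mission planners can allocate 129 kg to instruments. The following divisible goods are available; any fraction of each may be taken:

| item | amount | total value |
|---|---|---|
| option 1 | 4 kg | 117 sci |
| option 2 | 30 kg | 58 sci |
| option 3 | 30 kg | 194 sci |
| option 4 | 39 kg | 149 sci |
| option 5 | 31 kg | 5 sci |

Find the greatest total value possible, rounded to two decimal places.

Take in order of value per unit:
- option 1 (117/4 per unit): all 4 → value 117, running total 117.00
- option 3 (194/30 per unit): all 30 → value 194, running total 311.00
- option 4 (149/39 per unit): all 39 → value 149, running total 460.00
- option 2 (58/30 per unit): all 30 → value 58, running total 518.00
- option 5 (5/31 per unit): 26 of 31 → value 26×5/31 = 4.1935, running total 522.19
Total 522.19.

522.19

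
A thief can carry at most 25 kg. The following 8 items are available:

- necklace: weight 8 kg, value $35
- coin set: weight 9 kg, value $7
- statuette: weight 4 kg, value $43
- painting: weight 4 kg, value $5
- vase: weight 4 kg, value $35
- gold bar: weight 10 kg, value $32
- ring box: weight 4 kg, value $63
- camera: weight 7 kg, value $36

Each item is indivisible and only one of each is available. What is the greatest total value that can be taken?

Check high-value combinations within 25 kg:
- statuette+painting+vase+ring box+camera: weight 4+4+4+4+7=23, value 43+5+35+63+36=182
- necklace+statuette+painting+vase+ring box: weight 8+4+4+4+4=24, value 35+43+5+35+63=181
- statuette+vase+ring box+camera: weight 4+4+4+7=19, value 43+35+63+36=177
- necklace+statuette+ring box+camera: weight 8+4+4+7=23, value 35+43+63+36=177
Best: $182.

$182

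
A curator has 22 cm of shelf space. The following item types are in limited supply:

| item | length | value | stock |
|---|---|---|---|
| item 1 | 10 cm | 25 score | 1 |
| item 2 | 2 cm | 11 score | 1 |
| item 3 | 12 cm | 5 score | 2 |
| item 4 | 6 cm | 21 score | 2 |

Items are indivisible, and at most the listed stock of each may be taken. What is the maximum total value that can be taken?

Top feasible selections:
- 1×item 1 + 2×item 4: length 22, value 67
- 1×item 1 + 1×item 2 + 1×item 4: length 18, value 57
Best: 67 score.

67 score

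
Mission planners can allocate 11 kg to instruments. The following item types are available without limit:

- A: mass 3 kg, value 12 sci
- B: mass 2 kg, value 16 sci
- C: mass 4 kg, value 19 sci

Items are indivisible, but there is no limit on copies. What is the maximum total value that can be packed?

80 sci

Best value-per-unit is B at 16/2, and filling with it alone uses mass 5×2=10. No mix of the others beats 5×16 = 80.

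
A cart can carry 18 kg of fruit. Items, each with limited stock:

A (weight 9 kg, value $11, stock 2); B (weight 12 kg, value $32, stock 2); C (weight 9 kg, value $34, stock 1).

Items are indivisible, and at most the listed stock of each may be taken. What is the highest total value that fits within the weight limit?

Top feasible selections:
- 1×A + 1×C: weight 18, value 45
- 1×C: weight 9, value 34
- 1×B: weight 12, value 32
- 2×A: weight 18, value 22
Best: $45.

$45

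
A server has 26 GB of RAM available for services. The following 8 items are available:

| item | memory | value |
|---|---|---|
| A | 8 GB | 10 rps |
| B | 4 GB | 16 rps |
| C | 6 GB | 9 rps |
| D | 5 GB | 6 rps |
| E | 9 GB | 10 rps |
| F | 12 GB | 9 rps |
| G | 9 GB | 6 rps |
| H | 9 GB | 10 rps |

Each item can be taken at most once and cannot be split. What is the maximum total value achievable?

42 rps

Check high-value combinations within 26 GB:
- A+B+D+E: memory 8+4+5+9=26, value 10+16+6+10=42
- A+B+D+H: memory 8+4+5+9=26, value 10+16+6+10=42
- A+B+C+D: memory 8+4+6+5=23, value 10+16+9+6=41
- B+C+D+E: memory 4+6+5+9=24, value 16+9+6+10=41
Best: 42 rps.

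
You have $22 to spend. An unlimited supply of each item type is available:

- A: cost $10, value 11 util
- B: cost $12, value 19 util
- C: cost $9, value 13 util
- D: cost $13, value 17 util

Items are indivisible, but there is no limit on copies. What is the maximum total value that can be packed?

Best value-per-unit is B at 19/12; filling with it alone gives 1×19 = 19.
Optimal mix: 1×B + 1×C → cost 21, value 32.

32 util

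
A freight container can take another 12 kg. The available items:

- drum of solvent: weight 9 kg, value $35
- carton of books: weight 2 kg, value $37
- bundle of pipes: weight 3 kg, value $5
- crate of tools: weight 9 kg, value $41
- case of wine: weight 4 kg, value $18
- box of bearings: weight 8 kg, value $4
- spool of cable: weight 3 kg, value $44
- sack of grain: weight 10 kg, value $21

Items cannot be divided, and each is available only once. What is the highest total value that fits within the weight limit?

Check high-value combinations within 12 kg:
- carton of books+bundle of pipes+case of wine+spool of cable: weight 2+3+4+3=12, value 37+5+18+44=104
- carton of books+case of wine+spool of cable: weight 2+4+3=9, value 37+18+44=99
- carton of books+bundle of pipes+spool of cable: weight 2+3+3=8, value 37+5+44=86
- crate of tools+spool of cable: weight 9+3=12, value 41+44=85
- carton of books+spool of cable: weight 2+3=5, value 37+44=81
Best: $104.

$104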